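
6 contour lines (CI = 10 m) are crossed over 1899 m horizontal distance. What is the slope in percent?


elevation change = 6 * 10 = 60 m
slope = 60 / 1899 * 100 = 3.2%

3.2%


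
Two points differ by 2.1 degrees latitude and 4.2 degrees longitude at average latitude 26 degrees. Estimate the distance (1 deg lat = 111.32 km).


dlat_km = 2.1 * 111.32 = 233.772
dlon_km = 4.2 * 111.32 * cos(26) ≈ 420.226
dist = sqrt(233.772^2 + 420.226^2) ≈ 480.9 km

480.9 km


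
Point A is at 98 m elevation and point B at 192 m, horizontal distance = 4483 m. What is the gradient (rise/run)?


gradient = (192 - 98) / 4483 = 94 / 4483 = 0.021

0.021


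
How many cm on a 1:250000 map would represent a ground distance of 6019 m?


map_cm = 6019 * 100 / 250000 = 2.4076 cm ≈ 2.41 cm

2.41 cm


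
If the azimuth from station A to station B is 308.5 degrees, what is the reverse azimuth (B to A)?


back azimuth = (308.5 + 180) mod 360 = 128.5 degrees

128.5 degrees


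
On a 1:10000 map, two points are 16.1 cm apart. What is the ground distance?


ground = 16.1 cm * 10000 / 100 = 1610.0 m = 1.61 km

1.61 km


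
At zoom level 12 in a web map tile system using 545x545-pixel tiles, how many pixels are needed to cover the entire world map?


tiles per axis = 2^12 = 4096
total tiles = 4096^2 = 16777216
pixels per axis = 4096 * 545 = 2232320
total pixels = 2232320^2 = 4983252582400

4983252582400 pixels


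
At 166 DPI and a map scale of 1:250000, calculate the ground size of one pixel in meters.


pixel_cm = 2.54 / 166 ≈ 0.015301 cm
ground = pixel_cm * 250000 / 100 = 2.54 * 250000 / (166 * 100) = 635000 / 16600 ≈ 38.25 m

38.25 m


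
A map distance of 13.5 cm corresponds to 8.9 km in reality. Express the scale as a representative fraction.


ground = 8.9 km = 890000 cm; RF denominator = ground / map = 890000 / 13.5 ≈ 65926; RF = 1:65926

1:65926


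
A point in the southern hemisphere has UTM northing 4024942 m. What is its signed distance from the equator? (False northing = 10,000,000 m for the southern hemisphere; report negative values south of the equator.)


For southern: actual = 4024942 - 10000000 = -5975058 m

-5975058 m


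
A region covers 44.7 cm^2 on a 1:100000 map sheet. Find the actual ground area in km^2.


ground_area = 44.7 * (100000/100)^2 = 44700000.0 m^2 = 44.7 km^2

44.7 km^2


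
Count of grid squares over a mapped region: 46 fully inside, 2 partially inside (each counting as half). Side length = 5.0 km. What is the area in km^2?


effective squares = 46 + 2 * 0.5 = 47.0
area = 47.0 * 25.0 = 1175.0 km^2

1175.0 km^2


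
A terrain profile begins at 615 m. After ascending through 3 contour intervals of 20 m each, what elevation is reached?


elevation = 615 + 3 * 20 = 675 m

675 m


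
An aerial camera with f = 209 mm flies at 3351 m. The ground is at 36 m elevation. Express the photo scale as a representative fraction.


scale = f / (H - h) = 209 mm / 3315 m = 209 / 3315000 = 1:15861

1:15861


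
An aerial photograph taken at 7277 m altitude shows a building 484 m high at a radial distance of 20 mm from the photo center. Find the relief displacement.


d = h * r / H = 484 * 20 / 7277 = 1.33 mm

1.33 mm


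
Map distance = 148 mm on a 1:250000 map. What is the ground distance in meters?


ground = 148 mm * 250000 / 1000 = 37000.0 m

37000.0 m


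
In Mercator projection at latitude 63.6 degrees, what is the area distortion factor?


area_distortion = 1/cos^2(63.6) = 5.058

5.058


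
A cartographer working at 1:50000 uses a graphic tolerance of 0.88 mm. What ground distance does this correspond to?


ground = 0.88 mm * 50000 / 1000 = 44.0 m

44.0 m


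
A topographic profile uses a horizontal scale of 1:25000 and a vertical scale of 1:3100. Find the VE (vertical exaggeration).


VE = horizontal_scale / vertical_scale = 25000 / 3100 ≈ 8.1

8.1x


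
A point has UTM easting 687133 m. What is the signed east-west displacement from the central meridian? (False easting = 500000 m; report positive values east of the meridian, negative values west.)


displacement = 687133 - 500000 = 187133 m

187133 m


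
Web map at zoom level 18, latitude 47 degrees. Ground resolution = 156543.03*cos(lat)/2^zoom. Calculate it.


res = 156543.03 * cos(47) / 2^18 = 156543.03 * 0.68199836 / 262144 = 0.41 m/pixel

0.41 m/pixel


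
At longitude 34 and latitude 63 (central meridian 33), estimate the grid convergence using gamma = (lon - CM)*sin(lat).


gamma = (34 - 33) * sin(63) = 1 * 0.891007 = 0.891 degrees

0.891 degrees


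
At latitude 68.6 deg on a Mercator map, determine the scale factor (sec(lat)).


SF = 1 / cos(68.6) = 1 / 0.364877 = 2.741

2.741


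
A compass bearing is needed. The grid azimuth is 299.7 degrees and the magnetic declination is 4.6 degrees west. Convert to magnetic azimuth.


magnetic azimuth = grid azimuth - declination (east +ve)
mag_az = 299.7 - -4.6 = 304.3 degrees

304.3 degrees


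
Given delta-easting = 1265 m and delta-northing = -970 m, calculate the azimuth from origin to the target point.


az = atan2(1265, -970) = 127.5 deg
adjusted to 0-360: 127.5 degrees

127.5 degrees


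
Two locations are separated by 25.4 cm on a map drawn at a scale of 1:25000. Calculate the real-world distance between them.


ground = 25.4 cm * 25000 / 100 = 6350.0 m = 6.35 km

6.35 km


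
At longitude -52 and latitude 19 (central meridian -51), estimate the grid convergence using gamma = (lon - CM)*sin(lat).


gamma = (-52 - -51) * sin(19) = -1 * 0.325568 = -0.326 degrees

-0.326 degrees


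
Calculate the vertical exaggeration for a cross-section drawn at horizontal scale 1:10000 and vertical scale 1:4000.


VE = horizontal_scale / vertical_scale = 10000 / 4000 = 2.5

2.5x


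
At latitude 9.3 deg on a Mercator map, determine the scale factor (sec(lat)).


SF = 1 / cos(9.3) = 1 / 0.986856 = 1.013

1.013


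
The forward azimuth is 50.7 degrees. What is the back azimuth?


back azimuth = (50.7 + 180) mod 360 = 230.7 degrees

230.7 degrees


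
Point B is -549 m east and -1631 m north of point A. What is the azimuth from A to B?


az = atan2(-549, -1631) = -161.4 deg
adjusted to 0-360: 198.6 degrees

198.6 degrees


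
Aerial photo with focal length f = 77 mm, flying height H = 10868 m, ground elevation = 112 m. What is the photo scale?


scale = f / (H - h) = 77 mm / 10756 m = 77 / 10756000 = 1:139688

1:139688


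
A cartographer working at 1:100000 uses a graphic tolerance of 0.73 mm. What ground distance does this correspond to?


ground = 0.73 mm * 100000 / 1000 = 73.0 m

73.0 m


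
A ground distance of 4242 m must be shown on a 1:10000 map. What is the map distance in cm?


map_cm = 4242 * 100 / 10000 = 42.42 cm

42.42 cm


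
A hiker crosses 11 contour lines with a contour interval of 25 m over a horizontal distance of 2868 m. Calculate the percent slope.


elevation change = 11 * 25 = 275 m
slope = 275 / 2868 * 100 = 9.6%

9.6%


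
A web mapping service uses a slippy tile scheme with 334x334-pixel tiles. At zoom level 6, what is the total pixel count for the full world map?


tiles per axis = 2^6 = 64
total tiles = 64^2 = 4096
pixels per axis = 64 * 334 = 21376
total pixels = 21376^2 = 456933376

456933376 pixels


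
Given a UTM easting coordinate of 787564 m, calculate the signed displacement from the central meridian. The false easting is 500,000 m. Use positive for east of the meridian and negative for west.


displacement = 787564 - 500000 = 287564 m

287564 m


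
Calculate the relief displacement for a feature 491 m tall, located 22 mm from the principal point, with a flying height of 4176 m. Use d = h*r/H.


d = h * r / H = 491 * 22 / 4176 = 2.59 mm

2.59 mm


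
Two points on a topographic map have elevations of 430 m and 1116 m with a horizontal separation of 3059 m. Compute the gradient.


gradient = (1116 - 430) / 3059 = 686 / 3059 = 0.2243

0.2243


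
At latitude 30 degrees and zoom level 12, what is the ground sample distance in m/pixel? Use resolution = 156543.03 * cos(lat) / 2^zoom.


res = 156543.03 * cos(30) / 2^12 = 156543.03 * 0.8660254 / 4096 = 33.1 m/pixel

33.1 m/pixel


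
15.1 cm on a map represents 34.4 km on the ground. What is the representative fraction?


ground = 34.4 km = 3440000 cm; RF denominator = ground / map = 3440000 / 15.1 ≈ 227815; RF = 1:227815

1:227815


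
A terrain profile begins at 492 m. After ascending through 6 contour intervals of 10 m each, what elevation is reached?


elevation = 492 + 6 * 10 = 552 m

552 m


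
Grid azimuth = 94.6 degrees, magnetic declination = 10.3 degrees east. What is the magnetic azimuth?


magnetic azimuth = grid azimuth - declination (east +ve)
mag_az = 94.6 - 10.3 = 84.3 degrees

84.3 degrees


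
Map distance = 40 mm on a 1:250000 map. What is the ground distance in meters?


ground = 40 mm * 250000 / 1000 = 10000.0 m

10000.0 m


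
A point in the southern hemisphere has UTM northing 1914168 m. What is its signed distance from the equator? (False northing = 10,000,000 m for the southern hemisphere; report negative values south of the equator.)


For southern: actual = 1914168 - 10000000 = -8085832 m

-8085832 m


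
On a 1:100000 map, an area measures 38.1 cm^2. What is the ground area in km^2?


ground_area = 38.1 * (100000/100)^2 = 38100000.0 m^2 = 38.1 km^2

38.1 km^2


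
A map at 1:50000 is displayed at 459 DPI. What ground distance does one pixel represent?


pixel_cm = 2.54 / 459 ≈ 0.005534 cm
ground = pixel_cm * 50000 / 100 = 2.54 * 50000 / (459 * 100) = 127000 / 45900 ≈ 2.77 m

2.77 m


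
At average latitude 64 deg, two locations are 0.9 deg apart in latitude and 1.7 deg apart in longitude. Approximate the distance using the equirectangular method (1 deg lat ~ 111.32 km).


dlat_km = 0.9 * 111.32 = 100.188
dlon_km = 1.7 * 111.32 * cos(64) ≈ 82.959
dist = sqrt(100.188^2 + 82.959^2) ≈ 130.1 km

130.1 km


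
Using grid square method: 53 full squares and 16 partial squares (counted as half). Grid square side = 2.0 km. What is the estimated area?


effective squares = 53 + 16 * 0.5 = 61.0
area = 61.0 * 4.0 = 244.0 km^2

244.0 km^2


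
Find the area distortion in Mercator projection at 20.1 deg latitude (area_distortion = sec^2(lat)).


area_distortion = 1/cos^2(20.1) = 1.134

1.134


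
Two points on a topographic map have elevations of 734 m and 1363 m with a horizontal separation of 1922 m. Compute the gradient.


gradient = (1363 - 734) / 1922 = 629 / 1922 = 0.3273

0.3273


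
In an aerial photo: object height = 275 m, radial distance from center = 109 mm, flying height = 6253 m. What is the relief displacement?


d = h * r / H = 275 * 109 / 6253 = 4.79 mm

4.79 mm


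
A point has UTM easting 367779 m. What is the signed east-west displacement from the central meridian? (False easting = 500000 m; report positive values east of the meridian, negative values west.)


displacement = 367779 - 500000 = -132221 m

-132221 m


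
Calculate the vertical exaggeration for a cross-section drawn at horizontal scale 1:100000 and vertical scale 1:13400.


VE = horizontal_scale / vertical_scale = 100000 / 13400 ≈ 7.5

7.5x


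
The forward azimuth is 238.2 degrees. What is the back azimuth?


back azimuth = (238.2 + 180) mod 360 = 58.2 degrees

58.2 degrees


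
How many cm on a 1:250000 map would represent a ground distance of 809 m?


map_cm = 809 * 100 / 250000 = 0.3236 cm ≈ 0.32 cm

0.32 cm


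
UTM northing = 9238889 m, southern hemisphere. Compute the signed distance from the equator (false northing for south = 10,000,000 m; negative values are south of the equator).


For southern: actual = 9238889 - 10000000 = -761111 m

-761111 m


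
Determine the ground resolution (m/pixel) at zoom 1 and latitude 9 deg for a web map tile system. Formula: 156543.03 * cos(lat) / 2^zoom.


res = 156543.03 * cos(9) / 2^1 = 156543.03 * 0.98768834 / 2 = 77307.86 m/pixel

77307.86 m/pixel


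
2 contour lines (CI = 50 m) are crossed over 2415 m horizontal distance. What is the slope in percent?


elevation change = 2 * 50 = 100 m
slope = 100 / 2415 * 100 = 4.1%

4.1%


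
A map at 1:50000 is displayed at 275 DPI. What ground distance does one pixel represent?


pixel_cm = 2.54 / 275 ≈ 0.009236 cm
ground = pixel_cm * 50000 / 100 = 2.54 * 50000 / (275 * 100) = 127000 / 27500 ≈ 4.62 m

4.62 m


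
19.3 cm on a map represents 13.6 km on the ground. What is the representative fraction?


ground = 13.6 km = 1360000 cm; RF denominator = ground / map = 1360000 / 19.3 ≈ 70466; RF = 1:70466

1:70466


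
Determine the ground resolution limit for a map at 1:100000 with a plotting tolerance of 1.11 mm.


ground = 1.11 mm * 100000 / 1000 = 111.0 m

111.0 m


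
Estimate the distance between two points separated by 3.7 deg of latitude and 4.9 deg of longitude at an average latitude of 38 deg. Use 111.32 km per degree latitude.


dlat_km = 3.7 * 111.32 = 411.884
dlon_km = 4.9 * 111.32 * cos(38) ≈ 429.835
dist = sqrt(411.884^2 + 429.835^2) ≈ 595.3 km

595.3 km


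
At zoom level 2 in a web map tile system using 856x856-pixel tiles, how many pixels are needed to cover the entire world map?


tiles per axis = 2^2 = 4
total tiles = 4^2 = 16
pixels per axis = 4 * 856 = 3424
total pixels = 3424^2 = 11723776

11723776 pixels


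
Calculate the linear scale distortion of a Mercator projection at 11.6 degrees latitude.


SF = 1 / cos(11.6) = 1 / 0.979575 = 1.021

1.021


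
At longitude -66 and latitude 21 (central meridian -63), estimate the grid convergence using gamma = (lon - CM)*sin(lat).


gamma = (-66 - -63) * sin(21) = -3 * 0.358368 = -1.075 degrees

-1.075 degrees


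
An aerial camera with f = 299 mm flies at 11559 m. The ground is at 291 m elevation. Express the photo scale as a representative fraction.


scale = f / (H - h) = 299 mm / 11268 m = 299 / 11268000 = 1:37686

1:37686


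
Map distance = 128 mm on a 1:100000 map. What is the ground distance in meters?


ground = 128 mm * 100000 / 1000 = 12800.0 m

12800.0 m


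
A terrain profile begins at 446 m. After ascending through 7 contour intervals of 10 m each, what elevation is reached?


elevation = 446 + 7 * 10 = 516 m

516 m


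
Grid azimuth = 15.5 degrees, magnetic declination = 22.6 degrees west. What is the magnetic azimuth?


magnetic azimuth = grid azimuth - declination (east +ve)
mag_az = 15.5 - -22.6 = 38.1 degrees

38.1 degrees


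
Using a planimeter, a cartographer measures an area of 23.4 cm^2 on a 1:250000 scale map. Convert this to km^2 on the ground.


ground_area = 23.4 * (250000/100)^2 = 146250000.0 m^2 = 146.25 km^2

146.25 km^2


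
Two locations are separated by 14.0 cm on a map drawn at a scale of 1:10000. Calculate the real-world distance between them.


ground = 14.0 cm * 10000 / 100 = 1400.0 m = 1.4 km

1.4 km


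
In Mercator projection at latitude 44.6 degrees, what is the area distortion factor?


area_distortion = 1/cos^2(44.6) = 1.972

1.972


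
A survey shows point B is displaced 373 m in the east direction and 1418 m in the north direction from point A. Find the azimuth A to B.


az = atan2(373, 1418) = 14.7 deg
adjusted to 0-360: 14.7 degrees

14.7 degrees


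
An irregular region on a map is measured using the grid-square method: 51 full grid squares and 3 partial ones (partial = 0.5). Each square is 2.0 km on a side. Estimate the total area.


effective squares = 51 + 3 * 0.5 = 52.5
area = 52.5 * 4.0 = 210.0 km^2

210.0 km^2


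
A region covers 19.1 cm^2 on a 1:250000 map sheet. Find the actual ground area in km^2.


ground_area = 19.1 * (250000/100)^2 = 119375000.0 m^2 = 119.375 km^2

119.375 km^2


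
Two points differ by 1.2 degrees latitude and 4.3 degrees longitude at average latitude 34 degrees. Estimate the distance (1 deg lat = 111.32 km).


dlat_km = 1.2 * 111.32 = 133.584
dlon_km = 4.3 * 111.32 * cos(34) ≈ 396.84
dist = sqrt(133.584^2 + 396.84^2) ≈ 418.7 km

418.7 km


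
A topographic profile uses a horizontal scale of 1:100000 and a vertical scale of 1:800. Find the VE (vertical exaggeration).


VE = horizontal_scale / vertical_scale = 100000 / 800 = 125.0

125.0x


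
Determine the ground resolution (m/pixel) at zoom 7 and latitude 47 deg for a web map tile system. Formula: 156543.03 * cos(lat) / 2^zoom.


res = 156543.03 * cos(47) / 2^7 = 156543.03 * 0.68199836 / 128 = 834.08 m/pixel

834.08 m/pixel


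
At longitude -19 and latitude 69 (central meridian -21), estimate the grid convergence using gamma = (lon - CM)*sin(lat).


gamma = (-19 - -21) * sin(69) = 2 * 0.93358 = 1.867 degrees

1.867 degrees


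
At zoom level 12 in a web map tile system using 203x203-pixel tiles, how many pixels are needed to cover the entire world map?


tiles per axis = 2^12 = 4096
total tiles = 4096^2 = 16777216
pixels per axis = 4096 * 203 = 831488
total pixels = 831488^2 = 691372294144

691372294144 pixels


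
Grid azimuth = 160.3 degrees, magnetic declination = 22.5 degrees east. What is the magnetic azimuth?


magnetic azimuth = grid azimuth - declination (east +ve)
mag_az = 160.3 - 22.5 = 137.8 degrees

137.8 degrees


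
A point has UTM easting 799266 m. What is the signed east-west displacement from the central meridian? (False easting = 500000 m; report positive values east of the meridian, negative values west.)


displacement = 799266 - 500000 = 299266 m

299266 m


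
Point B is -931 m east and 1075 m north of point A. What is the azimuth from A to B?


az = atan2(-931, 1075) = -40.9 deg
adjusted to 0-360: 319.1 degrees

319.1 degrees


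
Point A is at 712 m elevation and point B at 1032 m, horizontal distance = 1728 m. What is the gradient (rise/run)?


gradient = (1032 - 712) / 1728 = 320 / 1728 = 0.1852

0.1852


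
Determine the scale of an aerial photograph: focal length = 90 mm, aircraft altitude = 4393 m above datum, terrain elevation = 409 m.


scale = f / (H - h) = 90 mm / 3984 m = 90 / 3984000 = 1:44267

1:44267


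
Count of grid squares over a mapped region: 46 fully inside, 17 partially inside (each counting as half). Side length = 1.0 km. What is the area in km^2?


effective squares = 46 + 17 * 0.5 = 54.5
area = 54.5 * 1.0 = 54.5 km^2

54.5 km^2


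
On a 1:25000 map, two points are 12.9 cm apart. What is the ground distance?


ground = 12.9 cm * 25000 / 100 = 3225.0 m = 3.225 km

3.225 km


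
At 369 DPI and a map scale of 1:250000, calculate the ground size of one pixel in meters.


pixel_cm = 2.54 / 369 ≈ 0.006883 cm
ground = pixel_cm * 250000 / 100 = 2.54 * 250000 / (369 * 100) = 635000 / 36900 ≈ 17.21 m

17.21 m


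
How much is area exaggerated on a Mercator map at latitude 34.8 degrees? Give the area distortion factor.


area_distortion = 1/cos^2(34.8) = 1.483

1.483


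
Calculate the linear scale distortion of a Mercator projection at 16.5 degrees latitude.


SF = 1 / cos(16.5) = 1 / 0.95882 = 1.043

1.043


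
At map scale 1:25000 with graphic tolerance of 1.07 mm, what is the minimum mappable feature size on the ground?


ground = 1.07 mm * 25000 / 1000 = 26.75 m

26.75 m


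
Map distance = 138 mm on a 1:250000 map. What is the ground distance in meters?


ground = 138 mm * 250000 / 1000 = 34500.0 m

34500.0 m


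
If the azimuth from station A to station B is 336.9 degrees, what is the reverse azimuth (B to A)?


back azimuth = (336.9 + 180) mod 360 = 156.9 degrees

156.9 degrees


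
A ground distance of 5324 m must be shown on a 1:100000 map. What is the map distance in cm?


map_cm = 5324 * 100 / 100000 = 5.324 cm ≈ 5.32 cm

5.32 cm


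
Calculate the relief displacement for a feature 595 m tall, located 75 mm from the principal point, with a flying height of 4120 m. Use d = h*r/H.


d = h * r / H = 595 * 75 / 4120 = 10.83 mm

10.83 mm


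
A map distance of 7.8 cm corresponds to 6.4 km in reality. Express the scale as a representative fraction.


ground = 6.4 km = 640000 cm; RF denominator = ground / map = 640000 / 7.8 ≈ 82051; RF = 1:82051

1:82051


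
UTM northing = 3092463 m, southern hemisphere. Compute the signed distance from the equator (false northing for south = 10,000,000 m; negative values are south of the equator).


For southern: actual = 3092463 - 10000000 = -6907537 m

-6907537 m


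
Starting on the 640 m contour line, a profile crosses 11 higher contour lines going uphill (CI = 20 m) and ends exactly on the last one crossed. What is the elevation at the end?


elevation = 640 + 11 * 20 = 860 m

860 m


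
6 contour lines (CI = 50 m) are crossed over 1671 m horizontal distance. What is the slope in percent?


elevation change = 6 * 50 = 300 m
slope = 300 / 1671 * 100 = 18.0%

18.0%


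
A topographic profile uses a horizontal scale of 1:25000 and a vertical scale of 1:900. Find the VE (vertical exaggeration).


VE = horizontal_scale / vertical_scale = 25000 / 900 ≈ 27.8

27.8x


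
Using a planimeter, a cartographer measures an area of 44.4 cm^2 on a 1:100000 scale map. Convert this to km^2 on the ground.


ground_area = 44.4 * (100000/100)^2 = 44400000.0 m^2 = 44.4 km^2

44.4 km^2


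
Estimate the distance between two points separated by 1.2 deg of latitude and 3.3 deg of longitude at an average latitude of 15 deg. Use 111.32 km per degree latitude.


dlat_km = 1.2 * 111.32 = 133.584
dlon_km = 3.3 * 111.32 * cos(15) ≈ 354.839
dist = sqrt(133.584^2 + 354.839^2) ≈ 379.2 km

379.2 km


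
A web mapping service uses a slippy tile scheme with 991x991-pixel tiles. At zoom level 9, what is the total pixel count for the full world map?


tiles per axis = 2^9 = 512
total tiles = 512^2 = 262144
pixels per axis = 512 * 991 = 507392
total pixels = 507392^2 = 257446641664

257446641664 pixels


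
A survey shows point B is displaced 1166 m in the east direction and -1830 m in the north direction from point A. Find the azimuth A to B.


az = atan2(1166, -1830) = 147.5 deg
adjusted to 0-360: 147.5 degrees

147.5 degrees


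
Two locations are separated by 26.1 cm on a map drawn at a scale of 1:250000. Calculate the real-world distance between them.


ground = 26.1 cm * 250000 / 100 = 65250.0 m = 65.25 km

65.25 km


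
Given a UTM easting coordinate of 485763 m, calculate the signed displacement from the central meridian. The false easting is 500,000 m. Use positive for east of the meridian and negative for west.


displacement = 485763 - 500000 = -14237 m

-14237 m


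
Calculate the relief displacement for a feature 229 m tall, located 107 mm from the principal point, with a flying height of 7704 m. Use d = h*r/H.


d = h * r / H = 229 * 107 / 7704 = 3.18 mm

3.18 mm


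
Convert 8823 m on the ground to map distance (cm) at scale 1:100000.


map_cm = 8823 * 100 / 100000 = 8.823 cm ≈ 8.82 cm

8.82 cm


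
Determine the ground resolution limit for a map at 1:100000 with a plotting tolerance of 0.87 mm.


ground = 0.87 mm * 100000 / 1000 = 87.0 m

87.0 m


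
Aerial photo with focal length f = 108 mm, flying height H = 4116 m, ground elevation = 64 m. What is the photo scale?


scale = f / (H - h) = 108 mm / 4052 m = 108 / 4052000 = 1:37519

1:37519


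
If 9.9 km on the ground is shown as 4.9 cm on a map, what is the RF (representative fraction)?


ground = 9.9 km = 990000 cm; RF denominator = ground / map = 990000 / 4.9 ≈ 202041; RF = 1:202041

1:202041


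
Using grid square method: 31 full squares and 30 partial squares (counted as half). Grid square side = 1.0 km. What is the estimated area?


effective squares = 31 + 30 * 0.5 = 46.0
area = 46.0 * 1.0 = 46.0 km^2

46.0 km^2


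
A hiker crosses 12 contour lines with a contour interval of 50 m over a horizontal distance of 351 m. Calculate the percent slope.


elevation change = 12 * 50 = 600 m
slope = 600 / 351 * 100 = 170.9%

170.9%


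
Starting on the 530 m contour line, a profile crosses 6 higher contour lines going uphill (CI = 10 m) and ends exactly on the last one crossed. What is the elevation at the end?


elevation = 530 + 6 * 10 = 590 m

590 m


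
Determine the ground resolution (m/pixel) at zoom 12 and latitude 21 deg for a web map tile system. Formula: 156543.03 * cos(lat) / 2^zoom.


res = 156543.03 * cos(21) / 2^12 = 156543.03 * 0.93358043 / 4096 = 35.68 m/pixel

35.68 m/pixel


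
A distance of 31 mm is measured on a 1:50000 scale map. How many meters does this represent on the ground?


ground = 31 mm * 50000 / 1000 = 1550.0 m

1550.0 m


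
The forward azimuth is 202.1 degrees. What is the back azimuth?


back azimuth = (202.1 + 180) mod 360 = 22.1 degrees

22.1 degrees


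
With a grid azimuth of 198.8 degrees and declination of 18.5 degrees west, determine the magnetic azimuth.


magnetic azimuth = grid azimuth - declination (east +ve)
mag_az = 198.8 - -18.5 = 217.3 degrees

217.3 degrees


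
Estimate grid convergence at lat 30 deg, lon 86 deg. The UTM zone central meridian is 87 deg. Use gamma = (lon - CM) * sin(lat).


gamma = (86 - 87) * sin(30) = -1 * 0.5 = -0.5 degrees

-0.5 degrees


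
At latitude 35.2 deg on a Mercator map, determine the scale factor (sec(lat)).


SF = 1 / cos(35.2) = 1 / 0.817145 = 1.224

1.224


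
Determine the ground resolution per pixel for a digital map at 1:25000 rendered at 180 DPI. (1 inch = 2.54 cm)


pixel_cm = 2.54 / 180 ≈ 0.014111 cm
ground = pixel_cm * 25000 / 100 = 2.54 * 25000 / (180 * 100) = 63500 / 18000 ≈ 3.53 m

3.53 m


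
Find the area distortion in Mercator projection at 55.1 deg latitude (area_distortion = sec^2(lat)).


area_distortion = 1/cos^2(55.1) = 3.055

3.055


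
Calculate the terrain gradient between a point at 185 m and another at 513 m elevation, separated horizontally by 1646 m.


gradient = (513 - 185) / 1646 = 328 / 1646 = 0.1993

0.1993


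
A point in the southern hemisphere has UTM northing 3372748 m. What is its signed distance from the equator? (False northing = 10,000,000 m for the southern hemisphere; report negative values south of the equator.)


For southern: actual = 3372748 - 10000000 = -6627252 m

-6627252 m


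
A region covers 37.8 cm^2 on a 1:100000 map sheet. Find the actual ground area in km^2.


ground_area = 37.8 * (100000/100)^2 = 37800000.0 m^2 = 37.8 km^2

37.8 km^2


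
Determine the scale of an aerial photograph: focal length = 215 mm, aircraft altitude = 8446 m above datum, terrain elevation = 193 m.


scale = f / (H - h) = 215 mm / 8253 m = 215 / 8253000 = 1:38386

1:38386


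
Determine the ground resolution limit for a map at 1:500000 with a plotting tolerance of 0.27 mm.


ground = 0.27 mm * 500000 / 1000 = 135.0 m

135.0 m


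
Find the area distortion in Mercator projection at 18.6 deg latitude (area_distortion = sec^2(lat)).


area_distortion = 1/cos^2(18.6) = 1.113

1.113


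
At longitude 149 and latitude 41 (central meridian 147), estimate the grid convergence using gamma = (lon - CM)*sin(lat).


gamma = (149 - 147) * sin(41) = 2 * 0.656059 = 1.312 degrees

1.312 degrees


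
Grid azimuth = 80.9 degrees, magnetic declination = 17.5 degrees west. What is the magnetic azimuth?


magnetic azimuth = grid azimuth - declination (east +ve)
mag_az = 80.9 - -17.5 = 98.4 degrees

98.4 degrees


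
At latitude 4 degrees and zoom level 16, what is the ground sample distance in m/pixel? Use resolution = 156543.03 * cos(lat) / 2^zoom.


res = 156543.03 * cos(4) / 2^16 = 156543.03 * 0.99756405 / 65536 = 2.38 m/pixel

2.38 m/pixel


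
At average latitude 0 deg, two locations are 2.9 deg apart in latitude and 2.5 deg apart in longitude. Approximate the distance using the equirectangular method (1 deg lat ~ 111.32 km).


dlat_km = 2.9 * 111.32 = 322.828
dlon_km = 2.5 * 111.32 * cos(0) ≈ 278.3
dist = sqrt(322.828^2 + 278.3^2) ≈ 426.2 km

426.2 km


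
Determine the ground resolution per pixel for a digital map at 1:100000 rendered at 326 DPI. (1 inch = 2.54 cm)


pixel_cm = 2.54 / 326 ≈ 0.007791 cm
ground = pixel_cm * 100000 / 100 = 2.54 * 100000 / (326 * 100) = 254000 / 32600 ≈ 7.79 m

7.79 m


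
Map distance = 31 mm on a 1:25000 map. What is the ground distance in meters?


ground = 31 mm * 25000 / 1000 = 775.0 m

775.0 m


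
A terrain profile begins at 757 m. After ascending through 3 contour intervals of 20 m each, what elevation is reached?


elevation = 757 + 3 * 20 = 817 m

817 m


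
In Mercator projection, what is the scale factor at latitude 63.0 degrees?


SF = 1 / cos(63.0) = 1 / 0.45399 = 2.203

2.203


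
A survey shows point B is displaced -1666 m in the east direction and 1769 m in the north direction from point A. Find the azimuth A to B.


az = atan2(-1666, 1769) = -43.3 deg
adjusted to 0-360: 316.7 degrees

316.7 degrees


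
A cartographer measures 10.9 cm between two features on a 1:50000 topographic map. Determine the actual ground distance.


ground = 10.9 cm * 50000 / 100 = 5450.0 m = 5.45 km

5.45 km


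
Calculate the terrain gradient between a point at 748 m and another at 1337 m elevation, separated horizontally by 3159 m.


gradient = (1337 - 748) / 3159 = 589 / 3159 = 0.1865

0.1865


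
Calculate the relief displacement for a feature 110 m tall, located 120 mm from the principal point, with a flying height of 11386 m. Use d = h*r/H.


d = h * r / H = 110 * 120 / 11386 = 1.16 mm

1.16 mm


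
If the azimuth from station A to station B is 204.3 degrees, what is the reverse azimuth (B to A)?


back azimuth = (204.3 + 180) mod 360 = 24.3 degrees

24.3 degrees


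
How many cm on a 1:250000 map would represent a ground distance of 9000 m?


map_cm = 9000 * 100 / 250000 = 3.6 cm

3.6 cm


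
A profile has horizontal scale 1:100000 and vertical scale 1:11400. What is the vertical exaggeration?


VE = horizontal_scale / vertical_scale = 100000 / 11400 ≈ 8.8

8.8x


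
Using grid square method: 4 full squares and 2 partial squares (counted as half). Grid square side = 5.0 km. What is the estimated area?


effective squares = 4 + 2 * 0.5 = 5.0
area = 5.0 * 25.0 = 125.0 km^2

125.0 km^2


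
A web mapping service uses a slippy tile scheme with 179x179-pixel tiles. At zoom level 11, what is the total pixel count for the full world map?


tiles per axis = 2^11 = 2048
total tiles = 2048^2 = 4194304
pixels per axis = 2048 * 179 = 366592
total pixels = 366592^2 = 134389694464

134389694464 pixels


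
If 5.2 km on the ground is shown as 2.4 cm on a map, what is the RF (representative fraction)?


ground = 5.2 km = 520000 cm; RF denominator = ground / map = 520000 / 2.4 ≈ 216667; RF = 1:216667

1:216667


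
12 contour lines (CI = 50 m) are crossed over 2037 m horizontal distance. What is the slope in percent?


elevation change = 12 * 50 = 600 m
slope = 600 / 2037 * 100 = 29.5%

29.5%


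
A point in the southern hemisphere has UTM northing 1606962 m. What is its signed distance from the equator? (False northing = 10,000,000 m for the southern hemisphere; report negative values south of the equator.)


For southern: actual = 1606962 - 10000000 = -8393038 m

-8393038 m


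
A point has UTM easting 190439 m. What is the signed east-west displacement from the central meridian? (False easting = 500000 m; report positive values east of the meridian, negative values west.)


displacement = 190439 - 500000 = -309561 m

-309561 m


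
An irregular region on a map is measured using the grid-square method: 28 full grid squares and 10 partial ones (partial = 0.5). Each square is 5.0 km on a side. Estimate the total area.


effective squares = 28 + 10 * 0.5 = 33.0
area = 33.0 * 25.0 = 825.0 km^2

825.0 km^2


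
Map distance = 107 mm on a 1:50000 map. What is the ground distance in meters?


ground = 107 mm * 50000 / 1000 = 5350.0 m

5350.0 m


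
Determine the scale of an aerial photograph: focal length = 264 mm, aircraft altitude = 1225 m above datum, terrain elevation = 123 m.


scale = f / (H - h) = 264 mm / 1102 m = 264 / 1102000 = 1:4174

1:4174


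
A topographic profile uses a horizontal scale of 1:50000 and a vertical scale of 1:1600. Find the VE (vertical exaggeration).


VE = horizontal_scale / vertical_scale = 50000 / 1600 = 31.25

31.25x


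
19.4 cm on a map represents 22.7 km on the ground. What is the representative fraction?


ground = 22.7 km = 2270000 cm; RF denominator = ground / map = 2270000 / 19.4 ≈ 117010; RF = 1:117010

1:117010


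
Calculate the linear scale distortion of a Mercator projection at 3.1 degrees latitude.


SF = 1 / cos(3.1) = 1 / 0.998537 = 1.001

1.001


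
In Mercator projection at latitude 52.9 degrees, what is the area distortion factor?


area_distortion = 1/cos^2(52.9) = 2.748

2.748


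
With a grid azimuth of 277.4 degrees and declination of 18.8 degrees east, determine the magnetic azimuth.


magnetic azimuth = grid azimuth - declination (east +ve)
mag_az = 277.4 - 18.8 = 258.6 degrees

258.6 degrees


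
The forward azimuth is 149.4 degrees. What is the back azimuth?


back azimuth = (149.4 + 180) mod 360 = 329.4 degrees

329.4 degrees


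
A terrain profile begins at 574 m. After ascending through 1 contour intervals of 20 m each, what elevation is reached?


elevation = 574 + 1 * 20 = 594 m

594 m


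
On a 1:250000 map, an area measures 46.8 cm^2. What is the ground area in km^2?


ground_area = 46.8 * (250000/100)^2 = 292500000.0 m^2 = 292.5 km^2

292.5 km^2


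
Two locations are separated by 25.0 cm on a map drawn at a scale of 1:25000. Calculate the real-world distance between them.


ground = 25.0 cm * 25000 / 100 = 6250.0 m = 6.25 km

6.25 km


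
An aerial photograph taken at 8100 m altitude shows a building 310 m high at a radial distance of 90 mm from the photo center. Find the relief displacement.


d = h * r / H = 310 * 90 / 8100 = 3.44 mm

3.44 mm


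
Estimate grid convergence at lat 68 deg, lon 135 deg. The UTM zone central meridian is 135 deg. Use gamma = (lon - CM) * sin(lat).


gamma = (135 - 135) * sin(68) = 0 * 0.927184 = 0.0 degrees

0.0 degrees


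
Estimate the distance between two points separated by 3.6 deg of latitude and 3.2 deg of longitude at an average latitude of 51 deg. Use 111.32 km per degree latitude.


dlat_km = 3.6 * 111.32 = 400.752
dlon_km = 3.2 * 111.32 * cos(51) ≈ 224.179
dist = sqrt(400.752^2 + 224.179^2) ≈ 459.2 km

459.2 km


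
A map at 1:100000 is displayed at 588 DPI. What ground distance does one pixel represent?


pixel_cm = 2.54 / 588 ≈ 0.00432 cm
ground = pixel_cm * 100000 / 100 = 2.54 * 100000 / (588 * 100) = 254000 / 58800 ≈ 4.32 m

4.32 m


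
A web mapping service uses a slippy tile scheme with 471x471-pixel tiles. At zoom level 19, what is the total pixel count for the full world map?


tiles per axis = 2^19 = 524288
total tiles = 524288^2 = 274877906944
pixels per axis = 524288 * 471 = 246939648
total pixels = 246939648^2 = 60979189754363904

60979189754363904 pixels


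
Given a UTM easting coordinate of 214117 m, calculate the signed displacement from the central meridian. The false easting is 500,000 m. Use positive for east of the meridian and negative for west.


displacement = 214117 - 500000 = -285883 m

-285883 m


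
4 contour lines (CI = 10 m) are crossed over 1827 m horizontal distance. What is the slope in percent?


elevation change = 4 * 10 = 40 m
slope = 40 / 1827 * 100 = 2.2%

2.2%


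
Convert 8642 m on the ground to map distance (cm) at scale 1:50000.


map_cm = 8642 * 100 / 50000 = 17.284 cm ≈ 17.28 cm

17.28 cm


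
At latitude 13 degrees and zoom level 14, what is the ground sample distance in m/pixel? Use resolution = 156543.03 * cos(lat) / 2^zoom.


res = 156543.03 * cos(13) / 2^14 = 156543.03 * 0.97437006 / 16384 = 9.31 m/pixel

9.31 m/pixel


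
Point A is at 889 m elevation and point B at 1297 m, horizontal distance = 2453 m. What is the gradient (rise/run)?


gradient = (1297 - 889) / 2453 = 408 / 2453 = 0.1663

0.1663


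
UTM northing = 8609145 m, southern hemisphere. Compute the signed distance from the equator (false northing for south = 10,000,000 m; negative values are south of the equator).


For southern: actual = 8609145 - 10000000 = -1390855 m

-1390855 m


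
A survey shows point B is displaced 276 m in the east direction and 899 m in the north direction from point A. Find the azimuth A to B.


az = atan2(276, 899) = 17.1 deg
adjusted to 0-360: 17.1 degrees

17.1 degrees


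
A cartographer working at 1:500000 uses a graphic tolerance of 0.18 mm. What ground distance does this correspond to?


ground = 0.18 mm * 500000 / 1000 = 90.0 m

90.0 m


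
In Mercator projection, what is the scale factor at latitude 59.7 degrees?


SF = 1 / cos(59.7) = 1 / 0.504528 = 1.982

1.982


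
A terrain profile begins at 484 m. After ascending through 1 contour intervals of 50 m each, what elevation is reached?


elevation = 484 + 1 * 50 = 534 m

534 m


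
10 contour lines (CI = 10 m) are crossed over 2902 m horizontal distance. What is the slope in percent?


elevation change = 10 * 10 = 100 m
slope = 100 / 2902 * 100 = 3.4%

3.4%


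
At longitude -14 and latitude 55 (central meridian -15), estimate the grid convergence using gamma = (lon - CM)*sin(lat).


gamma = (-14 - -15) * sin(55) = 1 * 0.819152 = 0.819 degrees

0.819 degrees


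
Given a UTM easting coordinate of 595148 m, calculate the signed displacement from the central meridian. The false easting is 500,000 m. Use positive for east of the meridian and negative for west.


displacement = 595148 - 500000 = 95148 m

95148 m


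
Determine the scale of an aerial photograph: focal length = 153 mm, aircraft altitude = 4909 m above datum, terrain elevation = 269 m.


scale = f / (H - h) = 153 mm / 4640 m = 153 / 4640000 = 1:30327

1:30327


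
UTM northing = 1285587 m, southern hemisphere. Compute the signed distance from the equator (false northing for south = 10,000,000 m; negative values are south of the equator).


For southern: actual = 1285587 - 10000000 = -8714413 m

-8714413 m


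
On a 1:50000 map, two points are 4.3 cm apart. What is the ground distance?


ground = 4.3 cm * 50000 / 100 = 2150.0 m = 2.15 km

2.15 km


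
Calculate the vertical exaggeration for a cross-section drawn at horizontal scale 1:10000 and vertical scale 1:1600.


VE = horizontal_scale / vertical_scale = 10000 / 1600 = 6.25

6.25x


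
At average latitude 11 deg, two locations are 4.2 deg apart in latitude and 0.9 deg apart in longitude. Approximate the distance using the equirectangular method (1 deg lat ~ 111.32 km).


dlat_km = 4.2 * 111.32 = 467.544
dlon_km = 0.9 * 111.32 * cos(11) ≈ 98.347
dist = sqrt(467.544^2 + 98.347^2) ≈ 477.8 km

477.8 km


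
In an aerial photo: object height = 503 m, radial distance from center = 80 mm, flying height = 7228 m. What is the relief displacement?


d = h * r / H = 503 * 80 / 7228 = 5.57 mm

5.57 mm


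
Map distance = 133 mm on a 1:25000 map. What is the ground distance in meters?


ground = 133 mm * 25000 / 1000 = 3325.0 m

3325.0 m


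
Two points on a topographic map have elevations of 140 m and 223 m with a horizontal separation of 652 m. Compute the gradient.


gradient = (223 - 140) / 652 = 83 / 652 = 0.1273

0.1273
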